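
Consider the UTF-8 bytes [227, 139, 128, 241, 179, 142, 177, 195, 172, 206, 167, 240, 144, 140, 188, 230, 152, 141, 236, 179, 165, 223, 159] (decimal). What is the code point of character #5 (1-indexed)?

U+1033C

Offset 0: leading byte 0xE3 = 11100011 → 3-byte char #1 = E3 8B 80.
Offset 3: leading byte 0xF1 = 11110001 → 4-byte char #2 = F1 B3 8E B1.
Offset 7: leading byte 0xC3 = 11000011 → 2-byte char #3 = C3 AC.
Offset 9: leading byte 0xCE = 11001110 → 2-byte char #4 = CE A7.
Offset 11: leading byte 0xF0 = 11110000 → 4-byte char #5 = F0 90 8C BC.
Leading byte 0xF0 = 11110000 matches 11110xxx → 4-byte sequence.
Byte 1: 0xF0 = 11110000, payload 000 (3 bits).
Byte 2: 0x90 = 10010000 (10xxxxxx ✓), payload 010000.
Byte 3: 0x8C = 10001100 (10xxxxxx ✓), payload 001100.
Byte 4: 0xBC = 10111100 (10xxxxxx ✓), payload 111100.
Concatenate: 000010000001100111100 = 0x1033C (21 bits → U+1033C).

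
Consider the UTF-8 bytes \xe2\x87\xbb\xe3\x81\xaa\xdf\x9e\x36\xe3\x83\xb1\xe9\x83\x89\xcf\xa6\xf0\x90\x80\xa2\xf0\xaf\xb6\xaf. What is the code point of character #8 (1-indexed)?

Offset 0: leading byte 0xE2 = 11100010 → 3-byte char #1 = E2 87 BB.
Offset 3: leading byte 0xE3 = 11100011 → 3-byte char #2 = E3 81 AA.
Offset 6: leading byte 0xDF = 11011111 → 2-byte char #3 = DF 9E.
Offset 8: leading byte 0x36 = 00110110 → 1-byte char #4 = 36.
Offset 9: leading byte 0xE3 = 11100011 → 3-byte char #5 = E3 83 B1.
Offset 12: leading byte 0xE9 = 11101001 → 3-byte char #6 = E9 83 89.
Offset 15: leading byte 0xCF = 11001111 → 2-byte char #7 = CF A6.
Offset 17: leading byte 0xF0 = 11110000 → 4-byte char #8 = F0 90 80 A2.
Leading byte 0xF0 = 11110000 matches 11110xxx → 4-byte sequence.
Byte 1: 0xF0 = 11110000, payload 000 (3 bits).
Byte 2: 0x90 = 10010000 (10xxxxxx ✓), payload 010000.
Byte 3: 0x80 = 10000000 (10xxxxxx ✓), payload 000000.
Byte 4: 0xA2 = 10100010 (10xxxxxx ✓), payload 100010.
Concatenate: 000010000000000100010 = 0x10022 (21 bits → U+10022).

U+10022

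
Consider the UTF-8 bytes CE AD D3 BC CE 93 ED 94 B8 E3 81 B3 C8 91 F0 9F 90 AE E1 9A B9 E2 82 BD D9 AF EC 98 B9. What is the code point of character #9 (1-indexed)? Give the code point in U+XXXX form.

U+20BD

Offset 0: leading byte 0xCE = 11001110 → 2-byte char #1 = CE AD.
Offset 2: leading byte 0xD3 = 11010011 → 2-byte char #2 = D3 BC.
Offset 4: leading byte 0xCE = 11001110 → 2-byte char #3 = CE 93.
Offset 6: leading byte 0xED = 11101101 → 3-byte char #4 = ED 94 B8.
Offset 9: leading byte 0xE3 = 11100011 → 3-byte char #5 = E3 81 B3.
Offset 12: leading byte 0xC8 = 11001000 → 2-byte char #6 = C8 91.
Offset 14: leading byte 0xF0 = 11110000 → 4-byte char #7 = F0 9F 90 AE.
Offset 18: leading byte 0xE1 = 11100001 → 3-byte char #8 = E1 9A B9.
Offset 21: leading byte 0xE2 = 11100010 → 3-byte char #9 = E2 82 BD.
Leading byte 0xE2 = 11100010 matches 1110xxxx → 3-byte sequence.
Byte 1: 0xE2 = 11100010, payload 0010 (4 bits).
Byte 2: 0x82 = 10000010 (10xxxxxx ✓), payload 000010.
Byte 3: 0xBD = 10111101 (10xxxxxx ✓), payload 111101.
Concatenate: 0010000010111101 = 0x20BD (16 bits → U+20BD).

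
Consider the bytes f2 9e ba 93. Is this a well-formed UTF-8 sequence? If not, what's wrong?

valid

Leading byte 0xF2 = 11110010 → 4-byte form.
Continuation bytes 0x9E=10011110, 0xBA=10111010, 0x93=10010011 all match 10xxxxxx.
Decoded value 0x9EE93 is ≥ 0x10000 (shortest form) and not a surrogate.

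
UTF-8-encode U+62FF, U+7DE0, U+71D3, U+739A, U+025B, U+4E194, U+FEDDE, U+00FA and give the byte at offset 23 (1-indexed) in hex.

1-indexed offset 23 is 0-indexed offset 22.
U+62FF → 3-byte form E6 8B BF at offsets 0–2.
U+7DE0 → 3-byte form E7 B7 A0 at offsets 3–5.
U+71D3 → 3-byte form E7 87 93 at offsets 6–8.
U+739A → 3-byte form E7 8E 9A at offsets 9–11.
U+025B → 2-byte form C9 9B at offsets 12–13.
U+4E194 → 4-byte form F1 8E 86 94 at offsets 14–17.
U+FEDDE → 4-byte form F3 BE B7 9E at offsets 18–21.
U+00FA → 2-byte form C3 BA at offsets 22–23.
Offset 22 falls in char 8's range; it's byte 1 of C3 BA = 0xC3.

0xC3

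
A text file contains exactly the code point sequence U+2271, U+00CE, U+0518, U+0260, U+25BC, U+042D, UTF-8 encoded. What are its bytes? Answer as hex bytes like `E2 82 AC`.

E2 89 B1 C3 8E D4 98 C9 A0 E2 96 BC D0 AD

U+2271: 3-byte form → E2 89 B1.
U+00CE: 2-byte form → C3 8E.
U+0518: 2-byte form → D4 98.
U+0260: 2-byte form → C9 A0.
U+25BC: 3-byte form → E2 96 BC.
U+042D: 2-byte form → D0 AD.
Concatenated (14 bytes): E2 89 B1 C3 8E D4 98 C9 A0 E2 96 BC D0 AD.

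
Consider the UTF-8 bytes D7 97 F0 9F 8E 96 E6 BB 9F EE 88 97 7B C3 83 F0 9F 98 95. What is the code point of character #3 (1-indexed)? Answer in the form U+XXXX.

Offset 0: leading byte 0xD7 = 11010111 → 2-byte char #1 = D7 97.
Offset 2: leading byte 0xF0 = 11110000 → 4-byte char #2 = F0 9F 8E 96.
Offset 6: leading byte 0xE6 = 11100110 → 3-byte char #3 = E6 BB 9F.
Leading byte 0xE6 = 11100110 matches 1110xxxx → 3-byte sequence.
Byte 1: 0xE6 = 11100110, payload 0110 (4 bits).
Byte 2: 0xBB = 10111011 (10xxxxxx ✓), payload 111011.
Byte 3: 0x9F = 10011111 (10xxxxxx ✓), payload 011111.
Concatenate: 0110111011011111 = 0x6EDF (16 bits → U+6EDF).

U+6EDF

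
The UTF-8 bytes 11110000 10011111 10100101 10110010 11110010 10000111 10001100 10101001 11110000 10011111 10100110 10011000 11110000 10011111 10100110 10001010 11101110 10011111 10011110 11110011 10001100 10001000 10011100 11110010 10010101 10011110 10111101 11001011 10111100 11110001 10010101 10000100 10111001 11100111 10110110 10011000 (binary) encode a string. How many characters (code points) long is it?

Byte at offset 0: 0xF0 = 11110000 → 4-byte char (#1). Advance 4.
Byte at offset 4: 0xF2 = 11110010 → 4-byte char (#2). Advance 4.
Byte at offset 8: 0xF0 = 11110000 → 4-byte char (#3). Advance 4.
Byte at offset 12: 0xF0 = 11110000 → 4-byte char (#4). Advance 4.
Byte at offset 16: 0xEE = 11101110 → 3-byte char (#5). Advance 3.
Byte at offset 19: 0xF3 = 11110011 → 4-byte char (#6). Advance 4.
Byte at offset 23: 0xF2 = 11110010 → 4-byte char (#7). Advance 4.
Byte at offset 27: 0xCB = 11001011 → 2-byte char (#8). Advance 2.
Byte at offset 29: 0xF1 = 11110001 → 4-byte char (#9). Advance 4.
Byte at offset 33: 0xE7 = 11100111 → 3-byte char (#10). Advance 3.
Reached end at offset 36 after 10 code points.

10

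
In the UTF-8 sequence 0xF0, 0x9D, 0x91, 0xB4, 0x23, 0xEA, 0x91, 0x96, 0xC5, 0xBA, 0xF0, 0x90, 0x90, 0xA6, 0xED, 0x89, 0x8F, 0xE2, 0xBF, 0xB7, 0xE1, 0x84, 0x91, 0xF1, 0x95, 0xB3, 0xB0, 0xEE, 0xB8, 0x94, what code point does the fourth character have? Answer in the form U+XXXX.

Offset 0: leading byte 0xF0 = 11110000 → 4-byte char #1 = F0 9D 91 B4.
Offset 4: leading byte 0x23 = 00100011 → 1-byte char #2 = 23.
Offset 5: leading byte 0xEA = 11101010 → 3-byte char #3 = EA 91 96.
Offset 8: leading byte 0xC5 = 11000101 → 2-byte char #4 = C5 BA.
Leading byte 0xC5 = 11000101 matches 110xxxxx → 2-byte sequence.
Byte 1: 0xC5 = 11000101, payload 00101 (5 bits).
Byte 2: 0xBA = 10111010 (10xxxxxx ✓), payload 111010.
Concatenate: 00101111010 = 0x17A (11 bits → U+017A).

U+017A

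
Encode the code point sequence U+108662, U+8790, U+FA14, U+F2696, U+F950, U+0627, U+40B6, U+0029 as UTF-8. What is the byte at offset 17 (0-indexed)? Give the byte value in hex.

0xD8

U+108662 → 4-byte form F4 88 99 A2 at offsets 0–3.
U+8790 → 3-byte form E8 9E 90 at offsets 4–6.
U+FA14 → 3-byte form EF A8 94 at offsets 7–9.
U+F2696 → 4-byte form F3 B2 9A 96 at offsets 10–13.
U+F950 → 3-byte form EF A5 90 at offsets 14–16.
U+0627 → 2-byte form D8 A7 at offsets 17–18.
Offset 17 falls in char 6's range; it's byte 1 of D8 A7 = 0xD8.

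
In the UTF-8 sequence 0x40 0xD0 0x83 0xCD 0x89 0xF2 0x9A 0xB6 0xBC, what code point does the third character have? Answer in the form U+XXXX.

Offset 0: leading byte 0x40 = 01000000 → 1-byte char #1 = 40.
Offset 1: leading byte 0xD0 = 11010000 → 2-byte char #2 = D0 83.
Offset 3: leading byte 0xCD = 11001101 → 2-byte char #3 = CD 89.
Leading byte 0xCD = 11001101 matches 110xxxxx → 2-byte sequence.
Byte 1: 0xCD = 11001101, payload 01101 (5 bits).
Byte 2: 0x89 = 10001001 (10xxxxxx ✓), payload 001001.
Concatenate: 01101001001 = 0x349 (11 bits → U+0349).

U+0349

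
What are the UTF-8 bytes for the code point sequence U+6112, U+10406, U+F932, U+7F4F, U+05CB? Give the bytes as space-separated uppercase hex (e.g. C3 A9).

E6 84 92 F0 90 90 86 EF A4 B2 E7 BD 8F D7 8B

U+6112: 3-byte form → E6 84 92.
U+10406: 4-byte form → F0 90 90 86.
U+F932: 3-byte form → EF A4 B2.
U+7F4F: 3-byte form → E7 BD 8F.
U+05CB: 2-byte form → D7 8B.
Concatenated (15 bytes): E6 84 92 F0 90 90 86 EF A4 B2 E7 BD 8F D7 8B.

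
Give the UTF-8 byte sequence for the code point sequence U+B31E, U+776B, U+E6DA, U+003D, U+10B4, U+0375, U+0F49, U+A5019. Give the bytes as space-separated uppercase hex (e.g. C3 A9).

EB 8C 9E E7 9D AB EE 9B 9A 3D E1 82 B4 CD B5 E0 BD 89 F2 A5 80 99

U+B31E: 3-byte form → EB 8C 9E.
U+776B: 3-byte form → E7 9D AB.
U+E6DA: 3-byte form → EE 9B 9A.
U+003D: 1-byte form → 3D.
U+10B4: 3-byte form → E1 82 B4.
U+0375: 2-byte form → CD B5.
U+0F49: 3-byte form → E0 BD 89.
U+A5019: 4-byte form → F2 A5 80 99.
Concatenated (22 bytes): EB 8C 9E E7 9D AB EE 9B 9A 3D E1 82 B4 CD B5 E0 BD 89 F2 A5 80 99.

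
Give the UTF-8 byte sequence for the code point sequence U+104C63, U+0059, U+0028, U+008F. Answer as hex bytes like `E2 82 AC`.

U+104C63: 4-byte form → F4 84 B1 A3.
U+0059: 1-byte form → 59.
U+0028: 1-byte form → 28.
U+008F: 2-byte form → C2 8F.
Concatenated (8 bytes): F4 84 B1 A3 59 28 C2 8F.

F4 84 B1 A3 59 28 C2 8F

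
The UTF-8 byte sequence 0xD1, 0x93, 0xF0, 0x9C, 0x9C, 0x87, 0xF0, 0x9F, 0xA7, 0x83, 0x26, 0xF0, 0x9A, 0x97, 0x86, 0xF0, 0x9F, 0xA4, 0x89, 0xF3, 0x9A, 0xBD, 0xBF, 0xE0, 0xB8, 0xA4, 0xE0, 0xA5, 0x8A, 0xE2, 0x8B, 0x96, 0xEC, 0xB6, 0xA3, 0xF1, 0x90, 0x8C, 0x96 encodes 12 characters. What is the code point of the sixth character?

U+1F909

Offset 0: leading byte 0xD1 = 11010001 → 2-byte char #1 = D1 93.
Offset 2: leading byte 0xF0 = 11110000 → 4-byte char #2 = F0 9C 9C 87.
Offset 6: leading byte 0xF0 = 11110000 → 4-byte char #3 = F0 9F A7 83.
Offset 10: leading byte 0x26 = 00100110 → 1-byte char #4 = 26.
Offset 11: leading byte 0xF0 = 11110000 → 4-byte char #5 = F0 9A 97 86.
Offset 15: leading byte 0xF0 = 11110000 → 4-byte char #6 = F0 9F A4 89.
Leading byte 0xF0 = 11110000 matches 11110xxx → 4-byte sequence.
Byte 1: 0xF0 = 11110000, payload 000 (3 bits).
Byte 2: 0x9F = 10011111 (10xxxxxx ✓), payload 011111.
Byte 3: 0xA4 = 10100100 (10xxxxxx ✓), payload 100100.
Byte 4: 0x89 = 10001001 (10xxxxxx ✓), payload 001001.
Concatenate: 000011111100100001001 = 0x1F909 (21 bits → U+1F909).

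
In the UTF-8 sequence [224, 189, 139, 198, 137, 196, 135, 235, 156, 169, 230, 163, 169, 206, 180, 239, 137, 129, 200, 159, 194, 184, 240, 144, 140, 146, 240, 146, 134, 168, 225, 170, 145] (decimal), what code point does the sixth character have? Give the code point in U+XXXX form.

U+03B4

Offset 0: leading byte 0xE0 = 11100000 → 3-byte char #1 = E0 BD 8B.
Offset 3: leading byte 0xC6 = 11000110 → 2-byte char #2 = C6 89.
Offset 5: leading byte 0xC4 = 11000100 → 2-byte char #3 = C4 87.
Offset 7: leading byte 0xEB = 11101011 → 3-byte char #4 = EB 9C A9.
Offset 10: leading byte 0xE6 = 11100110 → 3-byte char #5 = E6 A3 A9.
Offset 13: leading byte 0xCE = 11001110 → 2-byte char #6 = CE B4.
Leading byte 0xCE = 11001110 matches 110xxxxx → 2-byte sequence.
Byte 1: 0xCE = 11001110, payload 01110 (5 bits).
Byte 2: 0xB4 = 10110100 (10xxxxxx ✓), payload 110100.
Concatenate: 01110110100 = 0x3B4 (11 bits → U+03B4).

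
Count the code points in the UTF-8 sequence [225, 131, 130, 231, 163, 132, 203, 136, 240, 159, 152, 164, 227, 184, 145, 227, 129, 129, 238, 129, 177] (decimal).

7

Byte at offset 0: 0xE1 = 11100001 → 3-byte char (#1). Advance 3.
Byte at offset 3: 0xE7 = 11100111 → 3-byte char (#2). Advance 3.
Byte at offset 6: 0xCB = 11001011 → 2-byte char (#3). Advance 2.
Byte at offset 8: 0xF0 = 11110000 → 4-byte char (#4). Advance 4.
Byte at offset 12: 0xE3 = 11100011 → 3-byte char (#5). Advance 3.
Byte at offset 15: 0xE3 = 11100011 → 3-byte char (#6). Advance 3.
Byte at offset 18: 0xEE = 11101110 → 3-byte char (#7). Advance 3.
Reached end at offset 21 after 7 code points.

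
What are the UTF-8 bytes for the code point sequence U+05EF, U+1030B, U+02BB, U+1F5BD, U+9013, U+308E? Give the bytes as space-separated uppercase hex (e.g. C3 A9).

U+05EF: 2-byte form → D7 AF.
U+1030B: 4-byte form → F0 90 8C 8B.
U+02BB: 2-byte form → CA BB.
U+1F5BD: 4-byte form → F0 9F 96 BD.
U+9013: 3-byte form → E9 80 93.
U+308E: 3-byte form → E3 82 8E.
Concatenated (18 bytes): D7 AF F0 90 8C 8B CA BB F0 9F 96 BD E9 80 93 E3 82 8E.

D7 AF F0 90 8C 8B CA BB F0 9F 96 BD E9 80 93 E3 82 8E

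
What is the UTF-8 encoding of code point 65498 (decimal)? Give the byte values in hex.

U+FFDA = 0xFFDA = 65498 decimal. In range U+0800–U+FFFF → 3-byte form: 1110xxxx 10xxxxxx 10xxxxxx.
Binary (16 bits): 1111111111011010.
Split 4+6+6: 1111 | 111111 | 011010.
Byte 1: 11101111 = 0xEF.
Byte 2: 10111111 = 0xBF.
Byte 3: 10011010 = 0x9A.

EF BF 9A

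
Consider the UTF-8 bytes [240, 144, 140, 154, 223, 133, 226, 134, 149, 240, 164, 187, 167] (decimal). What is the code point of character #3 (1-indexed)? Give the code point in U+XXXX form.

U+2195

Offset 0: leading byte 0xF0 = 11110000 → 4-byte char #1 = F0 90 8C 9A.
Offset 4: leading byte 0xDF = 11011111 → 2-byte char #2 = DF 85.
Offset 6: leading byte 0xE2 = 11100010 → 3-byte char #3 = E2 86 95.
Leading byte 0xE2 = 11100010 matches 1110xxxx → 3-byte sequence.
Byte 1: 0xE2 = 11100010, payload 0010 (4 bits).
Byte 2: 0x86 = 10000110 (10xxxxxx ✓), payload 000110.
Byte 3: 0x95 = 10010101 (10xxxxxx ✓), payload 010101.
Concatenate: 0010000110010101 = 0x2195 (16 bits → U+2195).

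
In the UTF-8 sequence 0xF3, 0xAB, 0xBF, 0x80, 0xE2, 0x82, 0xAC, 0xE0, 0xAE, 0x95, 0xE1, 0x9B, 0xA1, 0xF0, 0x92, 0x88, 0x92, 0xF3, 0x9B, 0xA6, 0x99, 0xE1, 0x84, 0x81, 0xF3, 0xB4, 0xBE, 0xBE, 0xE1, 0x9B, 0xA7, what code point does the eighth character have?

U+F4FBE

Offset 0: leading byte 0xF3 = 11110011 → 4-byte char #1 = F3 AB BF 80.
Offset 4: leading byte 0xE2 = 11100010 → 3-byte char #2 = E2 82 AC.
Offset 7: leading byte 0xE0 = 11100000 → 3-byte char #3 = E0 AE 95.
Offset 10: leading byte 0xE1 = 11100001 → 3-byte char #4 = E1 9B A1.
Offset 13: leading byte 0xF0 = 11110000 → 4-byte char #5 = F0 92 88 92.
Offset 17: leading byte 0xF3 = 11110011 → 4-byte char #6 = F3 9B A6 99.
Offset 21: leading byte 0xE1 = 11100001 → 3-byte char #7 = E1 84 81.
Offset 24: leading byte 0xF3 = 11110011 → 4-byte char #8 = F3 B4 BE BE.
Leading byte 0xF3 = 11110011 matches 11110xxx → 4-byte sequence.
Byte 1: 0xF3 = 11110011, payload 011 (3 bits).
Byte 2: 0xB4 = 10110100 (10xxxxxx ✓), payload 110100.
Byte 3: 0xBE = 10111110 (10xxxxxx ✓), payload 111110.
Byte 4: 0xBE = 10111110 (10xxxxxx ✓), payload 111110.
Concatenate: 011110100111110111110 = 0xF4FBE (21 bits → U+F4FBE).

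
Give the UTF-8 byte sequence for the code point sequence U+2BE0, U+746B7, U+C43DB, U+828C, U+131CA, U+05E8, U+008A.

E2 AF A0 F1 B4 9A B7 F3 84 8F 9B E8 8A 8C F0 93 87 8A D7 A8 C2 8A

U+2BE0: 3-byte form → E2 AF A0.
U+746B7: 4-byte form → F1 B4 9A B7.
U+C43DB: 4-byte form → F3 84 8F 9B.
U+828C: 3-byte form → E8 8A 8C.
U+131CA: 4-byte form → F0 93 87 8A.
U+05E8: 2-byte form → D7 A8.
U+008A: 2-byte form → C2 8A.
Concatenated (22 bytes): E2 AF A0 F1 B4 9A B7 F3 84 8F 9B E8 8A 8C F0 93 87 8A D7 A8 C2 8A.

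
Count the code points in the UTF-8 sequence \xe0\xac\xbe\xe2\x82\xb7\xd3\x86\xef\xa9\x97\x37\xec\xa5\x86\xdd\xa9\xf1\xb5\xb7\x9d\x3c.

Byte at offset 0: 0xE0 = 11100000 → 3-byte char (#1). Advance 3.
Byte at offset 3: 0xE2 = 11100010 → 3-byte char (#2). Advance 3.
Byte at offset 6: 0xD3 = 11010011 → 2-byte char (#3). Advance 2.
Byte at offset 8: 0xEF = 11101111 → 3-byte char (#4). Advance 3.
Byte at offset 11: 0x37 = 00110111 → 1-byte char (#5). Advance 1.
Byte at offset 12: 0xEC = 11101100 → 3-byte char (#6). Advance 3.
Byte at offset 15: 0xDD = 11011101 → 2-byte char (#7). Advance 2.
Byte at offset 17: 0xF1 = 11110001 → 4-byte char (#8). Advance 4.
Byte at offset 21: 0x3C = 00111100 → 1-byte char (#9). Advance 1.
Reached end at offset 22 after 9 code points.

9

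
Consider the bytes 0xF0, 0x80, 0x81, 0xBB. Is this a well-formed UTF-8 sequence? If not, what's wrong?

Leading byte 0xF0 = 11110000 → 4-byte form.
Continuation bytes all match 10xxxxxx. Payload decodes to 0x7B.
But 0x7B < 0x10000, the minimum for a 4-byte sequence — this is an overlong encoding.

invalid (overlong encoding)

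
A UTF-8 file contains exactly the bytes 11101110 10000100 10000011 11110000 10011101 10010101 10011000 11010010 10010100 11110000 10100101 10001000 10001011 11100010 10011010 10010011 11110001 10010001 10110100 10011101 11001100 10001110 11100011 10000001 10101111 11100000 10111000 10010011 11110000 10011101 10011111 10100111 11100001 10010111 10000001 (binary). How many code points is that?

Byte at offset 0: 0xEE = 11101110 → 3-byte char (#1). Advance 3.
Byte at offset 3: 0xF0 = 11110000 → 4-byte char (#2). Advance 4.
Byte at offset 7: 0xD2 = 11010010 → 2-byte char (#3). Advance 2.
Byte at offset 9: 0xF0 = 11110000 → 4-byte char (#4). Advance 4.
Byte at offset 13: 0xE2 = 11100010 → 3-byte char (#5). Advance 3.
Byte at offset 16: 0xF1 = 11110001 → 4-byte char (#6). Advance 4.
Byte at offset 20: 0xCC = 11001100 → 2-byte char (#7). Advance 2.
Byte at offset 22: 0xE3 = 11100011 → 3-byte char (#8). Advance 3.
Byte at offset 25: 0xE0 = 11100000 → 3-byte char (#9). Advance 3.
Byte at offset 28: 0xF0 = 11110000 → 4-byte char (#10). Advance 4.
Byte at offset 32: 0xE1 = 11100001 → 3-byte char (#11). Advance 3.
Reached end at offset 35 after 11 code points.

11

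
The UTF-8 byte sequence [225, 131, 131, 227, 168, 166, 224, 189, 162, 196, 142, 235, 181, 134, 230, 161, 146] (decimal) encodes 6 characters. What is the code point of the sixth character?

Offset 0: leading byte 0xE1 = 11100001 → 3-byte char #1 = E1 83 83.
Offset 3: leading byte 0xE3 = 11100011 → 3-byte char #2 = E3 A8 A6.
Offset 6: leading byte 0xE0 = 11100000 → 3-byte char #3 = E0 BD A2.
Offset 9: leading byte 0xC4 = 11000100 → 2-byte char #4 = C4 8E.
Offset 11: leading byte 0xEB = 11101011 → 3-byte char #5 = EB B5 86.
Offset 14: leading byte 0xE6 = 11100110 → 3-byte char #6 = E6 A1 92.
Leading byte 0xE6 = 11100110 matches 1110xxxx → 3-byte sequence.
Byte 1: 0xE6 = 11100110, payload 0110 (4 bits).
Byte 2: 0xA1 = 10100001 (10xxxxxx ✓), payload 100001.
Byte 3: 0x92 = 10010010 (10xxxxxx ✓), payload 010010.
Concatenate: 0110100001010010 = 0x6852 (16 bits → U+6852).

U+6852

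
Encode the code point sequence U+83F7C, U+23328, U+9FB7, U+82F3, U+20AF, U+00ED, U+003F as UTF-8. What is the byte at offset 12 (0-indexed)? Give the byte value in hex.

U+83F7C → 4-byte form F2 83 BD BC at offsets 0–3.
U+23328 → 4-byte form F0 A3 8C A8 at offsets 4–7.
U+9FB7 → 3-byte form E9 BE B7 at offsets 8–10.
U+82F3 → 3-byte form E8 8B B3 at offsets 11–13.
Offset 12 falls in char 4's range; it's byte 2 of E8 8B B3 = 0x8B.

0x8B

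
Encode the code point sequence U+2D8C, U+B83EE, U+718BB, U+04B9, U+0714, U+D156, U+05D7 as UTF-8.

E2 B6 8C F2 B8 8F AE F1 B1 A2 BB D2 B9 DC 94 ED 85 96 D7 97

U+2D8C: 3-byte form → E2 B6 8C.
U+B83EE: 4-byte form → F2 B8 8F AE.
U+718BB: 4-byte form → F1 B1 A2 BB.
U+04B9: 2-byte form → D2 B9.
U+0714: 2-byte form → DC 94.
U+D156: 3-byte form → ED 85 96.
U+05D7: 2-byte form → D7 97.
Concatenated (20 bytes): E2 B6 8C F2 B8 8F AE F1 B1 A2 BB D2 B9 DC 94 ED 85 96 D7 97.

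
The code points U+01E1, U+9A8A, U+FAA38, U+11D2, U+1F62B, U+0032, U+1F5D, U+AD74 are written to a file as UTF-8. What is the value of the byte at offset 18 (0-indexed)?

U+01E1 → 2-byte form C7 A1 at offsets 0–1.
U+9A8A → 3-byte form E9 AA 8A at offsets 2–4.
U+FAA38 → 4-byte form F3 BA A8 B8 at offsets 5–8.
U+11D2 → 3-byte form E1 87 92 at offsets 9–11.
U+1F62B → 4-byte form F0 9F 98 AB at offsets 12–15.
U+0032 → 1-byte form 32 at offsets 16–16.
U+1F5D → 3-byte form E1 BD 9D at offsets 17–19.
Offset 18 falls in char 7's range; it's byte 2 of E1 BD 9D = 0xBD.

0xBD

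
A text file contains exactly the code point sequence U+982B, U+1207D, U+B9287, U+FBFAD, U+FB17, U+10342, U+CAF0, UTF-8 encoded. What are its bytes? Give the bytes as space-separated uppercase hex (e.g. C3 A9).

U+982B: 3-byte form → E9 A0 AB.
U+1207D: 4-byte form → F0 92 81 BD.
U+B9287: 4-byte form → F2 B9 8A 87.
U+FBFAD: 4-byte form → F3 BB BE AD.
U+FB17: 3-byte form → EF AC 97.
U+10342: 4-byte form → F0 90 8D 82.
U+CAF0: 3-byte form → EC AB B0.
Concatenated (25 bytes): E9 A0 AB F0 92 81 BD F2 B9 8A 87 F3 BB BE AD EF AC 97 F0 90 8D 82 EC AB B0.

E9 A0 AB F0 92 81 BD F2 B9 8A 87 F3 BB BE AD EF AC 97 F0 90 8D 82 EC AB B0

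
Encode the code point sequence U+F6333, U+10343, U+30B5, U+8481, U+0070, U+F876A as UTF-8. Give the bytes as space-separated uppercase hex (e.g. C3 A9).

F3 B6 8C B3 F0 90 8D 83 E3 82 B5 E8 92 81 70 F3 B8 9D AA

U+F6333: 4-byte form → F3 B6 8C B3.
U+10343: 4-byte form → F0 90 8D 83.
U+30B5: 3-byte form → E3 82 B5.
U+8481: 3-byte form → E8 92 81.
U+0070: 1-byte form → 70.
U+F876A: 4-byte form → F3 B8 9D AA.
Concatenated (19 bytes): F3 B6 8C B3 F0 90 8D 83 E3 82 B5 E8 92 81 70 F3 B8 9D AA.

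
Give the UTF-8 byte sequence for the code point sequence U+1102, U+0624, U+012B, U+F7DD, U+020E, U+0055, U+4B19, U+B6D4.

U+1102: 3-byte form → E1 84 82.
U+0624: 2-byte form → D8 A4.
U+012B: 2-byte form → C4 AB.
U+F7DD: 3-byte form → EF 9F 9D.
U+020E: 2-byte form → C8 8E.
U+0055: 1-byte form → 55.
U+4B19: 3-byte form → E4 AC 99.
U+B6D4: 3-byte form → EB 9B 94.
Concatenated (19 bytes): E1 84 82 D8 A4 C4 AB EF 9F 9D C8 8E 55 E4 AC 99 EB 9B 94.

E1 84 82 D8 A4 C4 AB EF 9F 9D C8 8E 55 E4 AC 99 EB 9B 94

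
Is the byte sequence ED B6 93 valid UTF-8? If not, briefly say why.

invalid (encodes a surrogate (U+D800–U+DFFF))

Structurally a 3-byte sequence; payload = 0xDD93.
But 0xDD93 is in U+D800–U+DFFF, the surrogate range. Surrogates are not Unicode scalar values and are forbidden in UTF-8.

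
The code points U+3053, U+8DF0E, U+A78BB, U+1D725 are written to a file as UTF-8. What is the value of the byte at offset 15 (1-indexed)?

0xA5

1-indexed offset 15 is 0-indexed offset 14.
U+3053 → 3-byte form E3 81 93 at offsets 0–2.
U+8DF0E → 4-byte form F2 8D BC 8E at offsets 3–6.
U+A78BB → 4-byte form F2 A7 A2 BB at offsets 7–10.
U+1D725 → 4-byte form F0 9D 9C A5 at offsets 11–14.
Offset 14 falls in char 4's range; it's byte 4 of F0 9D 9C A5 = 0xA5.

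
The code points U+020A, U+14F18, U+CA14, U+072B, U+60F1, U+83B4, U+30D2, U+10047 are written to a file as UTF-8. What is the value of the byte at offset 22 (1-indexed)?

1-indexed offset 22 is 0-indexed offset 21.
U+020A → 2-byte form C8 8A at offsets 0–1.
U+14F18 → 4-byte form F0 94 BC 98 at offsets 2–5.
U+CA14 → 3-byte form EC A8 94 at offsets 6–8.
U+072B → 2-byte form DC AB at offsets 9–10.
U+60F1 → 3-byte form E6 83 B1 at offsets 11–13.
U+83B4 → 3-byte form E8 8E B4 at offsets 14–16.
U+30D2 → 3-byte form E3 83 92 at offsets 17–19.
U+10047 → 4-byte form F0 90 81 87 at offsets 20–23.
Offset 21 falls in char 8's range; it's byte 2 of F0 90 81 87 = 0x90.

0x90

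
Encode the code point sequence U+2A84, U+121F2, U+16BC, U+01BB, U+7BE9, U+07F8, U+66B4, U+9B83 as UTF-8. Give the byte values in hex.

E2 AA 84 F0 92 87 B2 E1 9A BC C6 BB E7 AF A9 DF B8 E6 9A B4 E9 AE 83

U+2A84: 3-byte form → E2 AA 84.
U+121F2: 4-byte form → F0 92 87 B2.
U+16BC: 3-byte form → E1 9A BC.
U+01BB: 2-byte form → C6 BB.
U+7BE9: 3-byte form → E7 AF A9.
U+07F8: 2-byte form → DF B8.
U+66B4: 3-byte form → E6 9A B4.
U+9B83: 3-byte form → E9 AE 83.
Concatenated (23 bytes): E2 AA 84 F0 92 87 B2 E1 9A BC C6 BB E7 AF A9 DF B8 E6 9A B4 E9 AE 83.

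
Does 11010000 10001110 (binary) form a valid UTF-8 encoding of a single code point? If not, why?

Leading byte 0xD0 = 11010000 → 2-byte form.
Continuation bytes 0x8E=10001110 all match 10xxxxxx.
Decoded value 0x40E is ≥ 0x80 (shortest form) and not a surrogate.

valid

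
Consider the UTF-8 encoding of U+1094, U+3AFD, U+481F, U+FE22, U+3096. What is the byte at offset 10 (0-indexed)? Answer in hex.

0xB8

U+1094 → 3-byte form E1 82 94 at offsets 0–2.
U+3AFD → 3-byte form E3 AB BD at offsets 3–5.
U+481F → 3-byte form E4 A0 9F at offsets 6–8.
U+FE22 → 3-byte form EF B8 A2 at offsets 9–11.
Offset 10 falls in char 4's range; it's byte 2 of EF B8 A2 = 0xB8.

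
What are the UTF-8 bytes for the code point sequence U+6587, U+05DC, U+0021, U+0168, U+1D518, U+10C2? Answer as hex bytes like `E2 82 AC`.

E6 96 87 D7 9C 21 C5 A8 F0 9D 94 98 E1 83 82

U+6587: 3-byte form → E6 96 87.
U+05DC: 2-byte form → D7 9C.
U+0021: 1-byte form → 21.
U+0168: 2-byte form → C5 A8.
U+1D518: 4-byte form → F0 9D 94 98.
U+10C2: 3-byte form → E1 83 82.
Concatenated (15 bytes): E6 96 87 D7 9C 21 C5 A8 F0 9D 94 98 E1 83 82.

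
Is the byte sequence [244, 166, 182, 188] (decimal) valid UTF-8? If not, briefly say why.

invalid (encodes a value above U+10FFFF)

Leading byte 0xF4 = 11110100 → 4-byte form.
Payload = 0x126DBC, which exceeds U+10FFFF, the maximum Unicode code point. (Leading bytes F5–FF, or F4 followed by ≥ 0x90, are invalid.)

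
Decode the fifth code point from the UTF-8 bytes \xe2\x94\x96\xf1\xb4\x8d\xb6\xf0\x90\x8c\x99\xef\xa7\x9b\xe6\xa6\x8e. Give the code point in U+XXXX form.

Offset 0: leading byte 0xE2 = 11100010 → 3-byte char #1 = E2 94 96.
Offset 3: leading byte 0xF1 = 11110001 → 4-byte char #2 = F1 B4 8D B6.
Offset 7: leading byte 0xF0 = 11110000 → 4-byte char #3 = F0 90 8C 99.
Offset 11: leading byte 0xEF = 11101111 → 3-byte char #4 = EF A7 9B.
Offset 14: leading byte 0xE6 = 11100110 → 3-byte char #5 = E6 A6 8E.
Leading byte 0xE6 = 11100110 matches 1110xxxx → 3-byte sequence.
Byte 1: 0xE6 = 11100110, payload 0110 (4 bits).
Byte 2: 0xA6 = 10100110 (10xxxxxx ✓), payload 100110.
Byte 3: 0x8E = 10001110 (10xxxxxx ✓), payload 001110.
Concatenate: 0110100110001110 = 0x698E (16 bits → U+698E).

U+698E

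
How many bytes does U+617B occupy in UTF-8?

3

U+617B = 0x617B. UTF-8 uses 1 byte below 0x80, 2 below 0x800, 3 below 0x10000, 4 up to 0x10FFFF. 0x617B is in U+0800–U+FFFF → 3 bytes.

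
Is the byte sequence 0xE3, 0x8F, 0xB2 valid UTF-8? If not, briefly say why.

Leading byte 0xE3 = 11100011 → 3-byte form.
Continuation bytes 0x8F=10001111, 0xB2=10110010 all match 10xxxxxx.
Decoded value 0x33F2 is ≥ 0x800 (shortest form) and not a surrogate.

valid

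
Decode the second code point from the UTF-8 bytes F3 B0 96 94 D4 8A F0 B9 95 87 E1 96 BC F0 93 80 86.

U+050A

Offset 0: leading byte 0xF3 = 11110011 → 4-byte char #1 = F3 B0 96 94.
Offset 4: leading byte 0xD4 = 11010100 → 2-byte char #2 = D4 8A.
Leading byte 0xD4 = 11010100 matches 110xxxxx → 2-byte sequence.
Byte 1: 0xD4 = 11010100, payload 10100 (5 bits).
Byte 2: 0x8A = 10001010 (10xxxxxx ✓), payload 001010.
Concatenate: 10100001010 = 0x50A (11 bits → U+050A).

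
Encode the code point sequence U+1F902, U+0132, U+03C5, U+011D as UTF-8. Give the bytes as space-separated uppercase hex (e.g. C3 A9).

U+1F902: 4-byte form → F0 9F A4 82.
U+0132: 2-byte form → C4 B2.
U+03C5: 2-byte form → CF 85.
U+011D: 2-byte form → C4 9D.
Concatenated (10 bytes): F0 9F A4 82 C4 B2 CF 85 C4 9D.

F0 9F A4 82 C4 B2 CF 85 C4 9D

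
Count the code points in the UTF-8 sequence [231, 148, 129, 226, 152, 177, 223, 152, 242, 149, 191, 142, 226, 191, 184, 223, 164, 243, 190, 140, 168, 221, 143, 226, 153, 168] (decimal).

9

Byte at offset 0: 0xE7 = 11100111 → 3-byte char (#1). Advance 3.
Byte at offset 3: 0xE2 = 11100010 → 3-byte char (#2). Advance 3.
Byte at offset 6: 0xDF = 11011111 → 2-byte char (#3). Advance 2.
Byte at offset 8: 0xF2 = 11110010 → 4-byte char (#4). Advance 4.
Byte at offset 12: 0xE2 = 11100010 → 3-byte char (#5). Advance 3.
Byte at offset 15: 0xDF = 11011111 → 2-byte char (#6). Advance 2.
Byte at offset 17: 0xF3 = 11110011 → 4-byte char (#7). Advance 4.
Byte at offset 21: 0xDD = 11011101 → 2-byte char (#8). Advance 2.
Byte at offset 23: 0xE2 = 11100010 → 3-byte char (#9). Advance 3.
Reached end at offset 26 after 9 code points.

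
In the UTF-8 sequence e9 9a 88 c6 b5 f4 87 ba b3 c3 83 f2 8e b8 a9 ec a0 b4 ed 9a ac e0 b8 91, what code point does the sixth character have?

Offset 0: leading byte 0xE9 = 11101001 → 3-byte char #1 = E9 9A 88.
Offset 3: leading byte 0xC6 = 11000110 → 2-byte char #2 = C6 B5.
Offset 5: leading byte 0xF4 = 11110100 → 4-byte char #3 = F4 87 BA B3.
Offset 9: leading byte 0xC3 = 11000011 → 2-byte char #4 = C3 83.
Offset 11: leading byte 0xF2 = 11110010 → 4-byte char #5 = F2 8E B8 A9.
Offset 15: leading byte 0xEC = 11101100 → 3-byte char #6 = EC A0 B4.
Leading byte 0xEC = 11101100 matches 1110xxxx → 3-byte sequence.
Byte 1: 0xEC = 11101100, payload 1100 (4 bits).
Byte 2: 0xA0 = 10100000 (10xxxxxx ✓), payload 100000.
Byte 3: 0xB4 = 10110100 (10xxxxxx ✓), payload 110100.
Concatenate: 1100100000110100 = 0xC834 (16 bits → U+C834).

U+C834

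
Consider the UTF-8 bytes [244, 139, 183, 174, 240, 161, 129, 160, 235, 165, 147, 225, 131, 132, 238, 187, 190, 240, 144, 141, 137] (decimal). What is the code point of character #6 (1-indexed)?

U+10349

Offset 0: leading byte 0xF4 = 11110100 → 4-byte char #1 = F4 8B B7 AE.
Offset 4: leading byte 0xF0 = 11110000 → 4-byte char #2 = F0 A1 81 A0.
Offset 8: leading byte 0xEB = 11101011 → 3-byte char #3 = EB A5 93.
Offset 11: leading byte 0xE1 = 11100001 → 3-byte char #4 = E1 83 84.
Offset 14: leading byte 0xEE = 11101110 → 3-byte char #5 = EE BB BE.
Offset 17: leading byte 0xF0 = 11110000 → 4-byte char #6 = F0 90 8D 89.
Leading byte 0xF0 = 11110000 matches 11110xxx → 4-byte sequence.
Byte 1: 0xF0 = 11110000, payload 000 (3 bits).
Byte 2: 0x90 = 10010000 (10xxxxxx ✓), payload 010000.
Byte 3: 0x8D = 10001101 (10xxxxxx ✓), payload 001101.
Byte 4: 0x89 = 10001001 (10xxxxxx ✓), payload 001001.
Concatenate: 000010000001101001001 = 0x10349 (21 bits → U+10349).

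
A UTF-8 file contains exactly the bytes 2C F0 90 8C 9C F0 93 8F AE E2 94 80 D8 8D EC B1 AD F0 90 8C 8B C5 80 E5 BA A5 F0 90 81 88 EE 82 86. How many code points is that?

11

Byte at offset 0: 0x2C = 00101100 → 1-byte char (#1). Advance 1.
Byte at offset 1: 0xF0 = 11110000 → 4-byte char (#2). Advance 4.
Byte at offset 5: 0xF0 = 11110000 → 4-byte char (#3). Advance 4.
Byte at offset 9: 0xE2 = 11100010 → 3-byte char (#4). Advance 3.
Byte at offset 12: 0xD8 = 11011000 → 2-byte char (#5). Advance 2.
Byte at offset 14: 0xEC = 11101100 → 3-byte char (#6). Advance 3.
Byte at offset 17: 0xF0 = 11110000 → 4-byte char (#7). Advance 4.
Byte at offset 21: 0xC5 = 11000101 → 2-byte char (#8). Advance 2.
Byte at offset 23: 0xE5 = 11100101 → 3-byte char (#9). Advance 3.
Byte at offset 26: 0xF0 = 11110000 → 4-byte char (#10). Advance 4.
Byte at offset 30: 0xEE = 11101110 → 3-byte char (#11). Advance 3.
Reached end at offset 33 after 11 code points.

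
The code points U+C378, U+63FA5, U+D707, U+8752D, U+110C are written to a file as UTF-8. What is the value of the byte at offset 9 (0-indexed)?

0x87

U+C378 → 3-byte form EC 8D B8 at offsets 0–2.
U+63FA5 → 4-byte form F1 A3 BE A5 at offsets 3–6.
U+D707 → 3-byte form ED 9C 87 at offsets 7–9.
Offset 9 falls in char 3's range; it's byte 3 of ED 9C 87 = 0x87.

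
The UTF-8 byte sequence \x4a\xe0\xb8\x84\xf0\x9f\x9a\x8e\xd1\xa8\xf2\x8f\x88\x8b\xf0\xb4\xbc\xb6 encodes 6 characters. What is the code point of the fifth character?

Offset 0: leading byte 0x4A = 01001010 → 1-byte char #1 = 4A.
Offset 1: leading byte 0xE0 = 11100000 → 3-byte char #2 = E0 B8 84.
Offset 4: leading byte 0xF0 = 11110000 → 4-byte char #3 = F0 9F 9A 8E.
Offset 8: leading byte 0xD1 = 11010001 → 2-byte char #4 = D1 A8.
Offset 10: leading byte 0xF2 = 11110010 → 4-byte char #5 = F2 8F 88 8B.
Leading byte 0xF2 = 11110010 matches 11110xxx → 4-byte sequence.
Byte 1: 0xF2 = 11110010, payload 010 (3 bits).
Byte 2: 0x8F = 10001111 (10xxxxxx ✓), payload 001111.
Byte 3: 0x88 = 10001000 (10xxxxxx ✓), payload 001000.
Byte 4: 0x8B = 10001011 (10xxxxxx ✓), payload 001011.
Concatenate: 010001111001000001011 = 0x8F20B (21 bits → U+8F20B).

U+8F20B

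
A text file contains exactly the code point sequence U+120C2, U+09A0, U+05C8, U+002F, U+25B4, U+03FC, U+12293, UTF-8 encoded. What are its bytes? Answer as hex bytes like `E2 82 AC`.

F0 92 83 82 E0 A6 A0 D7 88 2F E2 96 B4 CF BC F0 92 8A 93

U+120C2: 4-byte form → F0 92 83 82.
U+09A0: 3-byte form → E0 A6 A0.
U+05C8: 2-byte form → D7 88.
U+002F: 1-byte form → 2F.
U+25B4: 3-byte form → E2 96 B4.
U+03FC: 2-byte form → CF BC.
U+12293: 4-byte form → F0 92 8A 93.
Concatenated (19 bytes): F0 92 83 82 E0 A6 A0 D7 88 2F E2 96 B4 CF BC F0 92 8A 93.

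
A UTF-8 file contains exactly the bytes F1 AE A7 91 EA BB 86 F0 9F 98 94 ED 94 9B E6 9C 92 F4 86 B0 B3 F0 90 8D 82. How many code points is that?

7

Byte at offset 0: 0xF1 = 11110001 → 4-byte char (#1). Advance 4.
Byte at offset 4: 0xEA = 11101010 → 3-byte char (#2). Advance 3.
Byte at offset 7: 0xF0 = 11110000 → 4-byte char (#3). Advance 4.
Byte at offset 11: 0xED = 11101101 → 3-byte char (#4). Advance 3.
Byte at offset 14: 0xE6 = 11100110 → 3-byte char (#5). Advance 3.
Byte at offset 17: 0xF4 = 11110100 → 4-byte char (#6). Advance 4.
Byte at offset 21: 0xF0 = 11110000 → 4-byte char (#7). Advance 4.
Reached end at offset 25 after 7 code points.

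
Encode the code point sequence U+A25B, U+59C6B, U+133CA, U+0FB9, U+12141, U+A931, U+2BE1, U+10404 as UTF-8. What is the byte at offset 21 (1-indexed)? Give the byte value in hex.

0xB1

1-indexed offset 21 is 0-indexed offset 20.
U+A25B → 3-byte form EA 89 9B at offsets 0–2.
U+59C6B → 4-byte form F1 99 B1 AB at offsets 3–6.
U+133CA → 4-byte form F0 93 8F 8A at offsets 7–10.
U+0FB9 → 3-byte form E0 BE B9 at offsets 11–13.
U+12141 → 4-byte form F0 92 85 81 at offsets 14–17.
U+A931 → 3-byte form EA A4 B1 at offsets 18–20.
Offset 20 falls in char 6's range; it's byte 3 of EA A4 B1 = 0xB1.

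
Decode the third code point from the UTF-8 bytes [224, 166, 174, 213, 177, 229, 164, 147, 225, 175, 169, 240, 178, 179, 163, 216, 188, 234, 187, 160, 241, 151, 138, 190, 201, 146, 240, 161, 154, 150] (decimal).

U+5913

Offset 0: leading byte 0xE0 = 11100000 → 3-byte char #1 = E0 A6 AE.
Offset 3: leading byte 0xD5 = 11010101 → 2-byte char #2 = D5 B1.
Offset 5: leading byte 0xE5 = 11100101 → 3-byte char #3 = E5 A4 93.
Leading byte 0xE5 = 11100101 matches 1110xxxx → 3-byte sequence.
Byte 1: 0xE5 = 11100101, payload 0101 (4 bits).
Byte 2: 0xA4 = 10100100 (10xxxxxx ✓), payload 100100.
Byte 3: 0x93 = 10010011 (10xxxxxx ✓), payload 010011.
Concatenate: 0101100100010011 = 0x5913 (16 bits → U+5913).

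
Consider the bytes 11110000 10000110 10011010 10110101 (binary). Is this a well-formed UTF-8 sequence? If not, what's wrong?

invalid (overlong encoding)

Leading byte 0xF0 = 11110000 → 4-byte form.
Continuation bytes all match 10xxxxxx. Payload decodes to 0x66B5.
But 0x66B5 < 0x10000, the minimum for a 4-byte sequence — this is an overlong encoding.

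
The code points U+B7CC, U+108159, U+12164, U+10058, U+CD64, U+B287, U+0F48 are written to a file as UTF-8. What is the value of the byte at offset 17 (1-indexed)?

0xB5

1-indexed offset 17 is 0-indexed offset 16.
U+B7CC → 3-byte form EB 9F 8C at offsets 0–2.
U+108159 → 4-byte form F4 88 85 99 at offsets 3–6.
U+12164 → 4-byte form F0 92 85 A4 at offsets 7–10.
U+10058 → 4-byte form F0 90 81 98 at offsets 11–14.
U+CD64 → 3-byte form EC B5 A4 at offsets 15–17.
Offset 16 falls in char 5's range; it's byte 2 of EC B5 A4 = 0xB5.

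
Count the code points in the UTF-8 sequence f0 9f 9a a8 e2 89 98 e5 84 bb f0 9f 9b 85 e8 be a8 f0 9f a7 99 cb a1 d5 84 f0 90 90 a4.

9

Byte at offset 0: 0xF0 = 11110000 → 4-byte char (#1). Advance 4.
Byte at offset 4: 0xE2 = 11100010 → 3-byte char (#2). Advance 3.
Byte at offset 7: 0xE5 = 11100101 → 3-byte char (#3). Advance 3.
Byte at offset 10: 0xF0 = 11110000 → 4-byte char (#4). Advance 4.
Byte at offset 14: 0xE8 = 11101000 → 3-byte char (#5). Advance 3.
Byte at offset 17: 0xF0 = 11110000 → 4-byte char (#6). Advance 4.
Byte at offset 21: 0xCB = 11001011 → 2-byte char (#7). Advance 2.
Byte at offset 23: 0xD5 = 11010101 → 2-byte char (#8). Advance 2.
Byte at offset 25: 0xF0 = 11110000 → 4-byte char (#9). Advance 4.
Reached end at offset 29 after 9 code points.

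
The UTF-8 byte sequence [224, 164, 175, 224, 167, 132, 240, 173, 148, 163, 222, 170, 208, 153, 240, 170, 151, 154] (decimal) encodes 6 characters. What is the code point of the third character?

Offset 0: leading byte 0xE0 = 11100000 → 3-byte char #1 = E0 A4 AF.
Offset 3: leading byte 0xE0 = 11100000 → 3-byte char #2 = E0 A7 84.
Offset 6: leading byte 0xF0 = 11110000 → 4-byte char #3 = F0 AD 94 A3.
Leading byte 0xF0 = 11110000 matches 11110xxx → 4-byte sequence.
Byte 1: 0xF0 = 11110000, payload 000 (3 bits).
Byte 2: 0xAD = 10101101 (10xxxxxx ✓), payload 101101.
Byte 3: 0x94 = 10010100 (10xxxxxx ✓), payload 010100.
Byte 4: 0xA3 = 10100011 (10xxxxxx ✓), payload 100011.
Concatenate: 000101101010100100011 = 0x2D523 (21 bits → U+2D523).

U+2D523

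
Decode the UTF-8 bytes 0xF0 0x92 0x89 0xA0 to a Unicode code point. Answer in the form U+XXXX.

U+12260

Leading byte 0xF0 = 11110000 matches 11110xxx → 4-byte sequence.
Byte 1: 0xF0 = 11110000, payload 000 (3 bits).
Byte 2: 0x92 = 10010010 (10xxxxxx ✓), payload 010010.
Byte 3: 0x89 = 10001001 (10xxxxxx ✓), payload 001001.
Byte 4: 0xA0 = 10100000 (10xxxxxx ✓), payload 100000.
Concatenate: 000010010001001100000 = 0x12260 (21 bits → U+12260).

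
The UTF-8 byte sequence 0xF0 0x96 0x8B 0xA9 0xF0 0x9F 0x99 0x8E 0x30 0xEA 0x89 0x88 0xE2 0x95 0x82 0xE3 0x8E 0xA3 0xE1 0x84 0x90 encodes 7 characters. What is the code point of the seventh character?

U+1110

Offset 0: leading byte 0xF0 = 11110000 → 4-byte char #1 = F0 96 8B A9.
Offset 4: leading byte 0xF0 = 11110000 → 4-byte char #2 = F0 9F 99 8E.
Offset 8: leading byte 0x30 = 00110000 → 1-byte char #3 = 30.
Offset 9: leading byte 0xEA = 11101010 → 3-byte char #4 = EA 89 88.
Offset 12: leading byte 0xE2 = 11100010 → 3-byte char #5 = E2 95 82.
Offset 15: leading byte 0xE3 = 11100011 → 3-byte char #6 = E3 8E A3.
Offset 18: leading byte 0xE1 = 11100001 → 3-byte char #7 = E1 84 90.
Leading byte 0xE1 = 11100001 matches 1110xxxx → 3-byte sequence.
Byte 1: 0xE1 = 11100001, payload 0001 (4 bits).
Byte 2: 0x84 = 10000100 (10xxxxxx ✓), payload 000100.
Byte 3: 0x90 = 10010000 (10xxxxxx ✓), payload 010000.
Concatenate: 0001000100010000 = 0x1110 (16 bits → U+1110).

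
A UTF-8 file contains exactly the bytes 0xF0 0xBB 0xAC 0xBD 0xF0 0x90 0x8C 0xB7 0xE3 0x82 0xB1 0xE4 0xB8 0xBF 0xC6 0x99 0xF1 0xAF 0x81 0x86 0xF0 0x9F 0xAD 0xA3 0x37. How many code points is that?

Byte at offset 0: 0xF0 = 11110000 → 4-byte char (#1). Advance 4.
Byte at offset 4: 0xF0 = 11110000 → 4-byte char (#2). Advance 4.
Byte at offset 8: 0xE3 = 11100011 → 3-byte char (#3). Advance 3.
Byte at offset 11: 0xE4 = 11100100 → 3-byte char (#4). Advance 3.
Byte at offset 14: 0xC6 = 11000110 → 2-byte char (#5). Advance 2.
Byte at offset 16: 0xF1 = 11110001 → 4-byte char (#6). Advance 4.
Byte at offset 20: 0xF0 = 11110000 → 4-byte char (#7). Advance 4.
Byte at offset 24: 0x37 = 00110111 → 1-byte char (#8). Advance 1.
Reached end at offset 25 after 8 code points.

8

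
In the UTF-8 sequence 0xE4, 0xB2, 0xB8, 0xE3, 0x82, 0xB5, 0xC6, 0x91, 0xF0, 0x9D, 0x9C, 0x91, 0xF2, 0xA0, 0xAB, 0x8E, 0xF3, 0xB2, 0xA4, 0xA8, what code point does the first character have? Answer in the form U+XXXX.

U+4CB8

Offset 0: leading byte 0xE4 = 11100100 → 3-byte char #1 = E4 B2 B8.
Leading byte 0xE4 = 11100100 matches 1110xxxx → 3-byte sequence.
Byte 1: 0xE4 = 11100100, payload 0100 (4 bits).
Byte 2: 0xB2 = 10110010 (10xxxxxx ✓), payload 110010.
Byte 3: 0xB8 = 10111000 (10xxxxxx ✓), payload 111000.
Concatenate: 0100110010111000 = 0x4CB8 (16 bits → U+4CB8).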